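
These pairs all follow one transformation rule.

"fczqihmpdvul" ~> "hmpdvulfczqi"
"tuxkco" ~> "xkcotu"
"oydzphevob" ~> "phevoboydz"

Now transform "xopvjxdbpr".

jxdbprxopv

In each case the input is transformed by: move the last character to the front, then swap the front and back halves of the string.
"xopvjxdbpr" → "rxopvjxdbp" → "jxdbprxopv".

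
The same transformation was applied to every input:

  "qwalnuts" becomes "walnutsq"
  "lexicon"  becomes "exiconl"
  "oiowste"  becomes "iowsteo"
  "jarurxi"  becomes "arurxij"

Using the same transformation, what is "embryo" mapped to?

The pattern: move the first character to the end.
On "embryo" that produces "mbryoe".

mbryoe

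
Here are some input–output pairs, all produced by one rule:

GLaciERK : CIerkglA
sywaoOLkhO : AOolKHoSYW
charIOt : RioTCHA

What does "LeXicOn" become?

ICoNlEx

The transformation: move the first 3 characters to the end (rotate left by 3), then flip the case of every letter.
On "LeXicOn": the first step gives "icOnLeX", and the second then gives "ICoNlEx".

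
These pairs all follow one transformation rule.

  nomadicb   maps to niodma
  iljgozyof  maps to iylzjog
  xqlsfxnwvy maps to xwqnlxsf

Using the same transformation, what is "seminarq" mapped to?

saenmi

Rule — delete the last 2 characters, then take characters alternately from the front and the back (1st, last, 2nd, 2nd-last, ...).
For "seminarq", step one produces "semina"; step two turns that into "saenmi".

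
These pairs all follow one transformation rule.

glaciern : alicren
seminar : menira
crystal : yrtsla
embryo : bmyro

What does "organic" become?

grnaci

The rule is to delete the first character, then swap each adjacent pair of characters (1↔2, 3↔4, ...).
For "organic", step one produces "rganic"; step two turns that into "grnaci".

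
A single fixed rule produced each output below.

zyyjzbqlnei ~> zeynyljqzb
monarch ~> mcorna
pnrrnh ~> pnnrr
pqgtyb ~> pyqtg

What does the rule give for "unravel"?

uenvra

The pattern: delete the last character, then take characters alternately from the front and the back (1st, last, 2nd, 2nd-last, ...).
"unravel" → "unrave" → "uenvra".
(Check on "pqgtyb": → "pqgty" → "pyqtg" ✓)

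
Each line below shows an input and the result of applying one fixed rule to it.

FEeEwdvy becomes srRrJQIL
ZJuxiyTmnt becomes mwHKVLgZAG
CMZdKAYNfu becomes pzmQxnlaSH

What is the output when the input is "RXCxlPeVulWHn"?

The pattern: flip the case of every letter, then shift every letter 13 places forward in the alphabet (wrapping around) — i.e. ROT13.
For "RXCxlPeVulWHn" the result is "ekpKYcRiHYjuA".

ekpKYcRiHYjuA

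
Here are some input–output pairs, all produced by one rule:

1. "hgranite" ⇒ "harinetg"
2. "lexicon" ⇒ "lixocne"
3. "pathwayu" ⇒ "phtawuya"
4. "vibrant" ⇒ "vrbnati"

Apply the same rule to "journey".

Rule — swap each adjacent pair of characters (1↔2, 3↔4, ...), then move the first character to the end.
For "journey", step one produces "ojrueny"; step two turns that into "jruenyo".

jruenyo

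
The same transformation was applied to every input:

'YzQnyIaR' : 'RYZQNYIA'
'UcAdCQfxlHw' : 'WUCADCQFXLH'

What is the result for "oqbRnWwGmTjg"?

GOQBRNWWGMTJ

In each case the input is transformed by: move the last character to the front, then convert every letter to uppercase.
Starting from "oqbRnWwGmTjg": after the first operation, "goqbRnWwGmTj"; after the second, "GOQBRNWWGMTJ".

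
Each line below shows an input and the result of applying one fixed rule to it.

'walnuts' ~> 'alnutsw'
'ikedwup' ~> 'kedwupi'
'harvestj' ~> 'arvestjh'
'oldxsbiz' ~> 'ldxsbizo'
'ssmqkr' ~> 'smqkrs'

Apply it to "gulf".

The rule is to move the first character to the end.
For "gulf" the result is "ulfg".

ulfg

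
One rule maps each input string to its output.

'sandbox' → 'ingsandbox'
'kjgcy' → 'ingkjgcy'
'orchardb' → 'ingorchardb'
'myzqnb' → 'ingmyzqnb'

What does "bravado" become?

ingbravado

Looking at the pairs, the operation is to prepend "ing".
On "bravado" that produces "ingbravado".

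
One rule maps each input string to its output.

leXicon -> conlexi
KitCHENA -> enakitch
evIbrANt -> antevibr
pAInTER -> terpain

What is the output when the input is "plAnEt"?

netpla

In each case the input is transformed by: move the last 3 characters to the front (rotate right by 3), then convert every letter to lowercase.
Working it through for "plAnEt": intermediate "nEtplA", final "netpla".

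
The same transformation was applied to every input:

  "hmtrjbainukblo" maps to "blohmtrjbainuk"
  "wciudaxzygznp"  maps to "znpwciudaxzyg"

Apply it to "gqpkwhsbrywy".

Each output is the input with this applied: move the last 3 characters to the front (rotate right by 3).
For "gqpkwhsbrywy" the result is "ywygqpkwhsbr".

ywygqpkwhsbr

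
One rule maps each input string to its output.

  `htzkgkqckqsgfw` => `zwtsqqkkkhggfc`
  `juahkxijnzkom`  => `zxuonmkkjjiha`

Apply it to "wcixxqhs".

xxwsqihc

What's happening: sort the characters into reverse alphabetical order.
Applying that to "wcixxqhs" gives "xxwsqihc".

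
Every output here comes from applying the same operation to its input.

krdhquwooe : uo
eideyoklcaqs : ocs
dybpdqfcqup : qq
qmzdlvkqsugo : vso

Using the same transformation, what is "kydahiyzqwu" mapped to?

In each case the input is transformed by: keep one character in every 3, starting at position 3 (positions 3rd, 6th, 9th, ...), then delete the first character.
Applying both steps to "kydahiyzqwu": "diq", then "iq".
(Check on "eideyoklcaqs": → "docs" → "ocs" ✓)

iq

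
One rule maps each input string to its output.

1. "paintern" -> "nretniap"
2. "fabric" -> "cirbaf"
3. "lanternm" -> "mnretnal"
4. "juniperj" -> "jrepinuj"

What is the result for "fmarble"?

elbramf

Each output is the input with this applied: reverse the string.
"fmarble" → "elbramf".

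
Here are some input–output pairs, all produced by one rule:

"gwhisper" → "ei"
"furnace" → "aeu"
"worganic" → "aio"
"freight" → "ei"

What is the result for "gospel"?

In each case the input is transformed by: sort the characters into alphabetical order, then keep only the vowels.
For "gospel" the result is "eo".

eo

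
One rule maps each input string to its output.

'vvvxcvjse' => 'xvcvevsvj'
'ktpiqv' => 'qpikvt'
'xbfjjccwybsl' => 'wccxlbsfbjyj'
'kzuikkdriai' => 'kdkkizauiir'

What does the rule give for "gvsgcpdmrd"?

What's happening: take characters alternately from the front and the back (1st, last, 2nd, 2nd-last, ...), then move the last 3 characters to the front (rotate right by 3).
On "gvsgcpdmrd" that produces "dcpgdvrsmg".

dcpgdvrsmg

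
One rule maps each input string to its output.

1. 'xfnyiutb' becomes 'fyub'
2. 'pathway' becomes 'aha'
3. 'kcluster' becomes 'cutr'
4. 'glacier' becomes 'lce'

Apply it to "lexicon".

In each case the input is transformed by: keep every other character starting from the second (positions 2nd, 4th, 6th, ...).
On "lexicon" that produces "eio".

eio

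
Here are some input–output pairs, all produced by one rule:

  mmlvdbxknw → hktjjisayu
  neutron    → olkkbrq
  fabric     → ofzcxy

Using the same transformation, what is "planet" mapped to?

The pattern: move the last 3 characters to the front (rotate right by 3), then shift every letter 3 places backward in the alphabet (wrapping around).
Working it through for "planet": intermediate "netpla", final "kbqmix".

kbqmix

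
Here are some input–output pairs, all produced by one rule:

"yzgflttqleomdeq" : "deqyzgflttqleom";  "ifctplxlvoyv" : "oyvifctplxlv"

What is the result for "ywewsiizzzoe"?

Looking at the pairs, the operation is to move the last 3 characters to the front (rotate right by 3).
On "ywewsiizzzoe" that produces "zoeywewsiizz".

zoeywewsiizz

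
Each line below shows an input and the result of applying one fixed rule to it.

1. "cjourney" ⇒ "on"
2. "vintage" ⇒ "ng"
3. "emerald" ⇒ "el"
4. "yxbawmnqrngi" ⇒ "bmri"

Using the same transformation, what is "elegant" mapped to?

The rule is to keep one character in every 3, starting at position 3 (positions 3rd, 6th, 9th, ...).
On "elegant" that produces "en".

en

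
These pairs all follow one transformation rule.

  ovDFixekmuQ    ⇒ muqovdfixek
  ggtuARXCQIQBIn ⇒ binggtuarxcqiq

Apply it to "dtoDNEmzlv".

zlvdtodnem

The rule is to move the last 3 characters to the front (rotate right by 3), then convert every letter to lowercase.
Working it through for "dtoDNEmzlv": intermediate "zlvdtoDNEm", final "zlvdtodnem".
(Check on "ovDFixekmuQ": → "muQovDFixek" → "muqovdfixek" ✓)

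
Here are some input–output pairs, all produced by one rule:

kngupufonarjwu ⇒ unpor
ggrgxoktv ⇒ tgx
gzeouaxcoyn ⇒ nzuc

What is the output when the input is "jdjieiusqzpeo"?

Each output is the input with this applied: keep one character in every 3, starting at position 2 (positions 2nd, 5th, 8th, ...), then move the last character to the front.
Applying both steps to "jdjieiusqzpeo": "desp", then "pdes".

pdes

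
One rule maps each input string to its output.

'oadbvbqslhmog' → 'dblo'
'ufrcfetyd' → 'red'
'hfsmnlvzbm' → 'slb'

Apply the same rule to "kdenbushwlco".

euwo

Each output is the input with this applied: keep one character in every 3, starting at position 3 (positions 3rd, 6th, 9th, ...).
Doing the same to "kdenbushwlco": "euwo".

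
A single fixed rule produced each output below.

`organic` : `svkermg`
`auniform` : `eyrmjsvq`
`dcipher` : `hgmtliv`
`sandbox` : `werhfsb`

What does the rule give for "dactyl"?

hegxcp

The transformation: shift every letter 4 places forward in the alphabet (wrapping around).
So "dactyl" becomes "hegxcp".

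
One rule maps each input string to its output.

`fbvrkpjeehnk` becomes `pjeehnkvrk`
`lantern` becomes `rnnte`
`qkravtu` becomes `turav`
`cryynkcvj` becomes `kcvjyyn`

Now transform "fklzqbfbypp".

The transformation: delete the first 2 characters, then move the first 3 characters to the end (rotate left by 3).
For "fklzqbfbypp", step one produces "lzqbfbypp"; step two turns that into "bfbypplzq".

bfbypplzq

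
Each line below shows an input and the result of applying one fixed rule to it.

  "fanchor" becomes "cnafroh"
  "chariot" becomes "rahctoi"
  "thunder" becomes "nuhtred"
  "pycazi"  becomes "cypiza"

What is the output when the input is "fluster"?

What's happening: move the last 3 characters to the front (rotate right by 3), then reverse the string.
For "fluster", step one produces "terflus"; step two turns that into "sulfret".

sulfret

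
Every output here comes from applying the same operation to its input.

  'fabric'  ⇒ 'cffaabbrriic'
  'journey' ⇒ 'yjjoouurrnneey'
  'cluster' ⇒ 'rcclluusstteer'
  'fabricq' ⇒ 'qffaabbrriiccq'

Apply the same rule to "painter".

rppaaiinntteer

Each output is the input with this applied: double every character, then move the last character to the front.
On "painter": the first step gives "ppaaiinntteerr", and the second then gives "rppaaiinntteer".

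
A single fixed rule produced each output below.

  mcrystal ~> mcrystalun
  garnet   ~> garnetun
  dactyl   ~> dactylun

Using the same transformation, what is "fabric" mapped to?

What's happening: append "un".
Applying that to "fabric" gives "fabricun".

fabricun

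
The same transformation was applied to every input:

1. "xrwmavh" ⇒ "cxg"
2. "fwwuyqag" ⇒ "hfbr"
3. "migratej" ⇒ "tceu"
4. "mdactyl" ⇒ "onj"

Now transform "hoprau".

zcf

What's happening: shift every letter 11 places forward in the alphabet (wrapping around), then keep every other character starting from the second (positions 2nd, 4th, 6th, ...).
On "hoprau": the first step gives "szaclf", and the second then gives "zcf".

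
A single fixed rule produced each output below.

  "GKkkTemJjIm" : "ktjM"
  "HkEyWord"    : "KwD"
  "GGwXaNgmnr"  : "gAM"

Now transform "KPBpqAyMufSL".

The transformation: keep one character in every 3, starting at position 2 (positions 2nd, 5th, 8th, ...), then flip the case of every letter.
Doing the same to "KPBpqAyMufSL": "pQms".
(Check on "HkEyWord": → "kWd" → "KwD" ✓)

pQms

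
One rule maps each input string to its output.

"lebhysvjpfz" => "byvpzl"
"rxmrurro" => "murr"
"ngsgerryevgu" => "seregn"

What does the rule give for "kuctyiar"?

The rule is to keep every other character starting from the first (positions 1st, 3rd, 5th, ...), then move the first character to the end.
On "kuctyiar": the first step gives "kcya", and the second then gives "cyak".

cyak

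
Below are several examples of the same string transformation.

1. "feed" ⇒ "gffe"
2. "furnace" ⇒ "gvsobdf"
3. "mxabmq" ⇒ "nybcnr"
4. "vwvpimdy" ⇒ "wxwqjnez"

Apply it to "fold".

The transformation: shift every letter 1 place forward in the alphabet (wrapping around).
"fold" → "gpme".

gpme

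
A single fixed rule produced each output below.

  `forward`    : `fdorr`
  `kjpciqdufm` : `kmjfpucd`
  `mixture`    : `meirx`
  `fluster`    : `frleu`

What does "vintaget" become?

vtieng

The transformation: take characters alternately from the front and the back (1st, last, 2nd, 2nd-last, ...), then delete the last 2 characters.
"vintaget" → "vtiengta" → "vtieng".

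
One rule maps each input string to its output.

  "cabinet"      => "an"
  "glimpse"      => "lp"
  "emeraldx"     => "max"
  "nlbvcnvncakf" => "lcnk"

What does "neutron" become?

Each output is the input with this applied: keep one character in every 3, starting at position 2 (positions 2nd, 5th, 8th, ...).
So "neutron" becomes "er".

er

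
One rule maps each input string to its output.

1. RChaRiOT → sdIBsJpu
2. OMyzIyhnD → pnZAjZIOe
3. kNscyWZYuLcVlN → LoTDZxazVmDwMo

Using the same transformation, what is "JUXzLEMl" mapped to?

The pattern: flip the case of every letter, then shift every letter 1 place forward in the alphabet (wrapping around).
On "JUXzLEMl": the first step gives "juxZlemL", and the second then gives "kvyAmfnM".

kvyAmfnM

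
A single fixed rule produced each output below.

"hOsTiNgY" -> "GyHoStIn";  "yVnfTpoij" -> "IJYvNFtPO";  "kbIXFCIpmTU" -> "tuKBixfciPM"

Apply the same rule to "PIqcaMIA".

iapiQCAm

The pattern: flip the case of every letter, then move the last 2 characters to the front (rotate right by 2).
Working it through for "PIqcaMIA": intermediate "piQCAmia", final "iapiQCAm".
(Check on "hOsTiNgY": → "HoStInGy" → "GyHoStIn" ✓)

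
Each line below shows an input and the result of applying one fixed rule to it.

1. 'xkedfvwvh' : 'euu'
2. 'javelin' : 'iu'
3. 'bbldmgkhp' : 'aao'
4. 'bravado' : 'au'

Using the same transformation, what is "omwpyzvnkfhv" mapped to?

The rule is to shift every letter 1 place backward in the alphabet (wrapping around), then keep only the vowels.
For "omwpyzvnkfhv", step one produces "nlvoxyumjegu"; step two turns that into "oueu".
(Check on "xkedfvwvh": → "wjdceuvug" → "euu" ✓)

oueu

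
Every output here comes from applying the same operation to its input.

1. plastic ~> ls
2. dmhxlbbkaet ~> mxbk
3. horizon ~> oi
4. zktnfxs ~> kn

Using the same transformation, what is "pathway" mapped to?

The transformation: keep every other character starting from the second (positions 2nd, 4th, 6th, ...), then delete the last character.
"pathway" → "aha" → "ah".

ah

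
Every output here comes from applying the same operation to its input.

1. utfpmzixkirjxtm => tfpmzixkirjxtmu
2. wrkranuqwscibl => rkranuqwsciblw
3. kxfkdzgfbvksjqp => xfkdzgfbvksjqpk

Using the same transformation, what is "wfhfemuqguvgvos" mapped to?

In each case the input is transformed by: move the first character to the end.
Doing the same to "wfhfemuqguvgvos": "fhfemuqguvgvosw".

fhfemuqguvgvosw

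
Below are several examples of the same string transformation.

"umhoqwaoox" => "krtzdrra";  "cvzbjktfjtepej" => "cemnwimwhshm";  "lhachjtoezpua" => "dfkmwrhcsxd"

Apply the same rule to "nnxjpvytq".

amsybwt

The rule is to shift every letter 3 places forward in the alphabet (wrapping around), then delete the first 2 characters.
Applying both steps to "nnxjpvytq": "qqamsybwt", then "amsybwt".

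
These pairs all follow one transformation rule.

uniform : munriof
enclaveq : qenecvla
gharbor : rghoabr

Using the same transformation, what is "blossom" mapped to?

mblooss

What's happening: swap the first and last characters, then take characters alternately from the front and the back (1st, last, 2nd, 2nd-last, ...).
"blossom" → "mlossob" → "mblooss".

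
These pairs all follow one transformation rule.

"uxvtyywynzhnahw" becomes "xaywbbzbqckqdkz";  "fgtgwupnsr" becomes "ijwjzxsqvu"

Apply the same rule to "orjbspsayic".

Looking at the pairs, the operation is to shift every letter 3 places forward in the alphabet (wrapping around).
On "orjbspsayic" that produces "rumevsvdblf".

rumevsvdblf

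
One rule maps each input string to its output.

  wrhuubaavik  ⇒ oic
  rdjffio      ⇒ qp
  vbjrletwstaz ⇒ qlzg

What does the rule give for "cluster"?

The rule is to keep one character in every 3, starting at position 3 (positions 3rd, 6th, 9th, ...), then shift every letter 7 places forward in the alphabet (wrapping around).
For "cluster", step one produces "ue"; step two turns that into "bl".

bl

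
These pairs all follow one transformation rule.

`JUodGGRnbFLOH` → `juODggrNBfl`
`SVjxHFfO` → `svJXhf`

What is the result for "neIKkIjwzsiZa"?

Looking at the pairs, the operation is to flip the case of every letter, then delete the last 2 characters.
For "neIKkIjwzsiZa", step one produces "NEikKiJWZSIzA"; step two turns that into "NEikKiJWZSI".

NEikKiJWZSI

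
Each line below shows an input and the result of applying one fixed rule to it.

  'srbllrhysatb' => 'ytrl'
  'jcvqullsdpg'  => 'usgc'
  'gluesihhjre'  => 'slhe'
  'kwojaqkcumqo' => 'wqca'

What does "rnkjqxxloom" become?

qnml

Looking at the pairs, the operation is to keep one character in every 3, starting at position 2 (positions 2nd, 5th, 8th, ...), then sort the characters into reverse alphabetical order.
"rnkjqxxloom" → "qnml".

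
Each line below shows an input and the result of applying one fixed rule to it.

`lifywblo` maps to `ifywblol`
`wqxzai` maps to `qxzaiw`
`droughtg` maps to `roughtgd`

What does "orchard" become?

rchardo

The rule is to move the first character to the end.
Applying that to "orchard" gives "rchardo".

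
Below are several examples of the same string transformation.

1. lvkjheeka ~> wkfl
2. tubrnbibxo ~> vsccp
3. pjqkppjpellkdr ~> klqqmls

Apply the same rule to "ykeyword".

In each case the input is transformed by: shift every letter 1 place forward in the alphabet (wrapping around), then keep every other character starting from the second (positions 2nd, 4th, 6th, ...).
Starting from "ykeyword": after the first operation, "zlfzxpse"; after the second, "lzpe".

lzpe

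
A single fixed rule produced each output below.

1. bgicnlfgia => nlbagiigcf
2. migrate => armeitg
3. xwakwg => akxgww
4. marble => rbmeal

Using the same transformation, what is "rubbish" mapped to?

Each output is the input with this applied: take characters alternately from the front and the back (1st, last, 2nd, 2nd-last, ...), then move the last 2 characters to the front (rotate right by 2).
"rubbish" → "rhusbib" → "ibrhusb".

ibrhusb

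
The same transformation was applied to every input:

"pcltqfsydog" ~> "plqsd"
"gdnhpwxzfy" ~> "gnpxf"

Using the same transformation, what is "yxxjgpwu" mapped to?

In each case the input is transformed by: delete the last character, then keep every other character starting from the first (positions 1st, 3rd, 5th, ...).
On "yxxjgpwu": the first step gives "yxxjgpw", and the second then gives "yxgw".

yxgw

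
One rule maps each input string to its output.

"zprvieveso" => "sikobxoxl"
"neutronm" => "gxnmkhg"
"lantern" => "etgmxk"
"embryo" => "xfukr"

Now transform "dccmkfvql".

Looking at the pairs, the operation is to shift every letter 7 places backward in the alphabet (wrapping around), then delete the last character.
Starting from "dccmkfvql": after the first operation, "wvvfdyoje"; after the second, "wvvfdyoj".

wvvfdyoj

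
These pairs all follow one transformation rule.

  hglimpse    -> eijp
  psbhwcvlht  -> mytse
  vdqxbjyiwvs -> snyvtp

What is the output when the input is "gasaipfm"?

dpfc

In each case the input is transformed by: keep every other character starting from the first (positions 1st, 3rd, 5th, ...), then shift every letter 3 places backward in the alphabet (wrapping around).
On "gasaipfm": the first step gives "gsif", and the second then gives "dpfc".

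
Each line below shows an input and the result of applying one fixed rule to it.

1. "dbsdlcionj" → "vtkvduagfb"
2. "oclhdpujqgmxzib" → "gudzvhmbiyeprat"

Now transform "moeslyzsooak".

egwkdqrkggsc

The transformation: shift every letter 8 places backward in the alphabet (wrapping around).
For "moeslyzsooak" the result is "egwkdqrkggsc".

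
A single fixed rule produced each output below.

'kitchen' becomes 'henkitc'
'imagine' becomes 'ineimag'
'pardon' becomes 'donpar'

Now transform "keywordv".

In each case the input is transformed by: move the last 3 characters to the front (rotate right by 3).
On "keywordv" that produces "rdvkeywo".

rdvkeywo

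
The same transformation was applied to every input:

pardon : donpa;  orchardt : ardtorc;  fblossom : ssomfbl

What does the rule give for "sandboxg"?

Looking at the pairs, the operation is to swap the front and back halves of the string, then delete the last character.
"sandboxg" → "boxgsand" → "boxgsan".
(Check on "pardon": → "donpar" → "donpa" ✓)

boxgsan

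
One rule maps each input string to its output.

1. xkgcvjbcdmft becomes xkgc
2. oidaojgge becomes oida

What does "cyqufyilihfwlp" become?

What's happening: keep only the first 4 characters.
On "cyqufyilihfwlp" that produces "cyqu".

cyqu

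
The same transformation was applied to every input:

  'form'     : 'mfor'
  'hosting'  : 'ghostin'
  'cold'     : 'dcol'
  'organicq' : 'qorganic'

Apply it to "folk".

kfol

The transformation: move the last character to the front.
Doing the same to "folk": "kfol".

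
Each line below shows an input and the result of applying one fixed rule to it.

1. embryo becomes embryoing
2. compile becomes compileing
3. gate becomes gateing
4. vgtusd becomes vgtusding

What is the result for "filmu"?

filmuing

Rule — append "ing".
On "filmu" that produces "filmuing".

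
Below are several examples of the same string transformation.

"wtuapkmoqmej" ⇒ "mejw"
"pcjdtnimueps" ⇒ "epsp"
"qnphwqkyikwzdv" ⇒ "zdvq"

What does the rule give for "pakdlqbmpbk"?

The rule is to move the last 3 characters to the front (rotate right by 3), then keep only the first 4 characters.
For "pakdlqbmpbk" the result is "pbkp".

pbkp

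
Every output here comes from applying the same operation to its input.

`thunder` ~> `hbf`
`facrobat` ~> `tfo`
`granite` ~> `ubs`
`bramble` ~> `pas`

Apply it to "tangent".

Rule — keep one character in every 3, starting at position 1 (positions 1st, 4th, 7th, ...), then shift every letter 12 places backward in the alphabet (wrapping around).
Applying that to "tangent" gives "huh".

huh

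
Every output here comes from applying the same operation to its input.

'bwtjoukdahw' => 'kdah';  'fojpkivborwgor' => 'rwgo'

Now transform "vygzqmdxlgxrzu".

The transformation: move the last character to the front, then keep only the last 4 characters.
Starting from "vygzqmdxlgxrzu": after the first operation, "uvygzqmdxlgxrz"; after the second, "gxrz".

gxrz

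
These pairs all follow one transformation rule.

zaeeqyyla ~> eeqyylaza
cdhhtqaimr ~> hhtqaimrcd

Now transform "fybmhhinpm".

Looking at the pairs, the operation is to move the first 2 characters to the end (rotate left by 2).
For "fybmhhinpm" the result is "bmhhinpmfy".

bmhhinpmfy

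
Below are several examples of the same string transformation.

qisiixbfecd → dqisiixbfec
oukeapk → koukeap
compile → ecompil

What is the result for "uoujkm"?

In each case the input is transformed by: move the last character to the front.
Applying that to "uoujkm" gives "muoujk".

muoujk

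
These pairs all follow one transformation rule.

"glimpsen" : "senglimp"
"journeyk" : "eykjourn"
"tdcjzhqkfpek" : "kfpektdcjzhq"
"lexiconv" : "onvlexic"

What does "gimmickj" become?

ckjgimmi

The pattern: swap the front and back halves of the string, then move the first character to the end.
"gimmickj" → "ickjgimm" → "ckjgimmi".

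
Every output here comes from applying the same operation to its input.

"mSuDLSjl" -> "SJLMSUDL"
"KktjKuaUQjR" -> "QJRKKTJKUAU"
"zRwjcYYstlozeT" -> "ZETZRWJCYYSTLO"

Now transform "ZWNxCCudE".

UDEZWNXCC

The transformation: move the last 3 characters to the front (rotate right by 3), then convert every letter to uppercase.
Starting from "ZWNxCCudE": after the first operation, "udEZWNxCC"; after the second, "UDEZWNXCC".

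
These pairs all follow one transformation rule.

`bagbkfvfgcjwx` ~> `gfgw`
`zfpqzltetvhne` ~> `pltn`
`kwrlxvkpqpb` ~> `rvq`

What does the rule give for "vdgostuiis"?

Rule — keep one character in every 3, starting at position 3 (positions 3rd, 6th, 9th, ...).
Applying that to "vdgostuiis" gives "gti".

gti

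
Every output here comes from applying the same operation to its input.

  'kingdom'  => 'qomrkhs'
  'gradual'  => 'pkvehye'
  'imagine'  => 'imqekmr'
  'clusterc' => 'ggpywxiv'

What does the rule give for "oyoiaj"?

The rule is to move the last character to the front, then shift every letter 4 places forward in the alphabet (wrapping around).
So "oyoiaj" becomes "nscsme".

nscsme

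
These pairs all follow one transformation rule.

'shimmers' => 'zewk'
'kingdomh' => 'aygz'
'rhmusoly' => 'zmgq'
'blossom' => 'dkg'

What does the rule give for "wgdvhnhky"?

The pattern: shift every letter 8 places backward in the alphabet (wrapping around), then keep every other character starting from the second (positions 2nd, 4th, 6th, ...).
"wgdvhnhky" → "oyvnzfzcq" → "ynfc".

ynfc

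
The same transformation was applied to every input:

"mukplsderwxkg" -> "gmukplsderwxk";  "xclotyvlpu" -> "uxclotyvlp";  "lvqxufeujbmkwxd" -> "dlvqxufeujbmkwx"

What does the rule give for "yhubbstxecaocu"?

uyhubbstxecaoc

In each case the input is transformed by: move the last character to the front.
Applying that to "yhubbstxecaocu" gives "uyhubbstxecaoc".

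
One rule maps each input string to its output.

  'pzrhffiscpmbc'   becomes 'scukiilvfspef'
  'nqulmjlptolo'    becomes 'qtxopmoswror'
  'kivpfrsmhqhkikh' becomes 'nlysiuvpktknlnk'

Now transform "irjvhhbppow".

lumykkessrz

The pattern: shift every letter 3 places forward in the alphabet (wrapping around).
So "irjvhhbppow" becomes "lumykkessrz".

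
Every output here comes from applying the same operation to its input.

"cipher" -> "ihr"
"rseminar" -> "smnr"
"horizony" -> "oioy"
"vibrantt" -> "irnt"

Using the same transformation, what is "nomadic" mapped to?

The transformation: keep every other character starting from the second (positions 2nd, 4th, 6th, ...).
Doing the same to "nomadic": "oai".

oai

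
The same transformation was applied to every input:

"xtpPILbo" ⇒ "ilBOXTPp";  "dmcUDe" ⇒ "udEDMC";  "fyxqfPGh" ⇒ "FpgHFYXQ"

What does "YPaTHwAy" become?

The pattern: flip the case of every letter, then swap the front and back halves of the string.
On "YPaTHwAy": the first step gives "ypAthWaY", and the second then gives "hWaYypAt".

hWaYypAt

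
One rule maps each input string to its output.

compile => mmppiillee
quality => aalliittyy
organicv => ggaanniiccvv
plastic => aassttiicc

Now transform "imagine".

Each output is the input with this applied: delete the first 2 characters, then double every character.
On "imagine": the first step gives "agine", and the second then gives "aaggiinnee".

aaggiinnee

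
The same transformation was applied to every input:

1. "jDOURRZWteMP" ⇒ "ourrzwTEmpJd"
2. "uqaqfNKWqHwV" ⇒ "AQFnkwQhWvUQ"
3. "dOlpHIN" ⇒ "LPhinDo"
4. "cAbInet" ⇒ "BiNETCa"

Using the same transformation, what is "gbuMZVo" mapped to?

UmzvOGB

Each output is the input with this applied: move the first 2 characters to the end (rotate left by 2), then flip the case of every letter.
Starting from "gbuMZVo": after the first operation, "uMZVogb"; after the second, "UmzvOGB".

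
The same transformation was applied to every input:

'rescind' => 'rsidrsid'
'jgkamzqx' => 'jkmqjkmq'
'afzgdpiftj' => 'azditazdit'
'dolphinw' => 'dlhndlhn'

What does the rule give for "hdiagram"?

higahiga

The rule is to keep every other character starting from the first (positions 1st, 3rd, 5th, ...), then write the whole string twice.
For "hdiagram", step one produces "higa"; step two turns that into "higahiga".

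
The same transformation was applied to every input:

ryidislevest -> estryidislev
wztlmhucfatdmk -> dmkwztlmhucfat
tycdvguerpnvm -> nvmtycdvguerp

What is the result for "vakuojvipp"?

The transformation: move the last 3 characters to the front (rotate right by 3).
Doing the same to "vakuojvipp": "ippvakuojv".

ippvakuojv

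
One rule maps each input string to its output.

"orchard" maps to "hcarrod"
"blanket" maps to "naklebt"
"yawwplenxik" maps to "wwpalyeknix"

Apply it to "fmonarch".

Looking at the pairs, the operation is to move the first 3 characters to the end (rotate left by 3), then take characters alternately from the front and the back (1st, last, 2nd, 2nd-last, ...).
On "fmonarch": the first step gives "narchfmo", and the second then gives "noamrfch".

noamrfch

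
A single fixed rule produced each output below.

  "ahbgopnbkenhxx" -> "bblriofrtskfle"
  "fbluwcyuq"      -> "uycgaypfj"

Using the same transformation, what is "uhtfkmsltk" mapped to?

oxpwqojxly

Looking at the pairs, the operation is to reverse the string, then shift every letter 4 places forward in the alphabet (wrapping around).
Starting from "uhtfkmsltk": after the first operation, "ktlsmkfthu"; after the second, "oxpwqojxly".
(Check on "fbluwcyuq": → "quycwulbf" → "uycgaypfj" ✓)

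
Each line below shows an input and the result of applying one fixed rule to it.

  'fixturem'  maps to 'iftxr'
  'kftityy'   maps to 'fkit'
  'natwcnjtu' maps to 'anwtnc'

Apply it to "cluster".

lcsu

Rule — swap each adjacent pair of characters (1↔2, 3↔4, ...), then delete the last 3 characters.
"cluster" → "lcsuetr" → "lcsu".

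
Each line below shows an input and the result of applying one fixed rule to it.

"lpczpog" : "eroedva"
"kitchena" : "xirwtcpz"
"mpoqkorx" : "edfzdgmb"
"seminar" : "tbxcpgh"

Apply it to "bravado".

gpkpsdq

In each case the input is transformed by: move the first character to the end, then shift every letter 11 places backward in the alphabet (wrapping around).
Doing the same to "bravado": "gpkpsdq".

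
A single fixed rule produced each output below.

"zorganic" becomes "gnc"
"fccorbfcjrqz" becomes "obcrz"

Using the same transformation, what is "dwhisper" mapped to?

What's happening: keep every other character starting from the second (positions 2nd, 4th, 6th, ...), then delete the first character.
Applying that to "dwhisper" gives "ipr".

ipr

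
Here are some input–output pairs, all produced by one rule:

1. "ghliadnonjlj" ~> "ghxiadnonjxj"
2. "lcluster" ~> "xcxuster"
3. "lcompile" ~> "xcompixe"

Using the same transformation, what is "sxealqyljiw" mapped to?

Looking at the pairs, the operation is to replace every "l" with "x".
So "sxealqyljiw" becomes "sxeaxqyxjiw".

sxeaxqyxjiw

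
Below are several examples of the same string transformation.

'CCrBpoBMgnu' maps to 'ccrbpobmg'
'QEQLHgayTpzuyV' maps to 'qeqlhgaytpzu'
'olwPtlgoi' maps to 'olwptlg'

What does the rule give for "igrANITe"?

igrani

Looking at the pairs, the operation is to delete the last 2 characters, then convert every letter to lowercase.
"igrANITe" → "igrANI" → "igrani".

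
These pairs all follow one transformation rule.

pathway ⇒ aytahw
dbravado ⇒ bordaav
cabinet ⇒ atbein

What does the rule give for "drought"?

Rule — delete the first character, then take characters alternately from the front and the back (1st, last, 2nd, 2nd-last, ...).
For "drought", step one produces "rought"; step two turns that into "rtohug".

rtohug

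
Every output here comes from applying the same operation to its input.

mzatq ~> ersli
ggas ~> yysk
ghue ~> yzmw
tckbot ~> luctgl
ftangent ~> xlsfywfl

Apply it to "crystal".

ujqklsd

In each case the input is transformed by: shift every letter 8 places backward in the alphabet (wrapping around).
"crystal" → "ujqklsd".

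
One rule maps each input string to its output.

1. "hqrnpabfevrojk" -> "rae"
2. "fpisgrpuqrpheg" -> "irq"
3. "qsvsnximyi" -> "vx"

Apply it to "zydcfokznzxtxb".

Each output is the input with this applied: keep one character in every 3, starting at position 3 (positions 3rd, 6th, 9th, ...), then delete the last character.
Starting from "zydcfokznzxtxb": after the first operation, "dont"; after the second, "don".
(Check on "fpisgrpuqrpheg": → "irqh" → "irq" ✓)

don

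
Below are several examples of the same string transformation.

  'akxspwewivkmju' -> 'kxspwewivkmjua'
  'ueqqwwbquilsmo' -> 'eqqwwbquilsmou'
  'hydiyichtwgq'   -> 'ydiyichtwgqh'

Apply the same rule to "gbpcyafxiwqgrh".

Looking at the pairs, the operation is to move the first character to the end.
Doing the same to "gbpcyafxiwqgrh": "bpcyafxiwqgrhg".

bpcyafxiwqgrhg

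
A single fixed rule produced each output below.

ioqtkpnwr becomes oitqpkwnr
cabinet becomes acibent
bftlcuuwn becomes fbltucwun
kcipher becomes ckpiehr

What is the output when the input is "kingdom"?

In each case the input is transformed by: swap each adjacent pair of characters (1↔2, 3↔4, ...).
Doing the same to "kingdom": "ikgnodm".

ikgnodm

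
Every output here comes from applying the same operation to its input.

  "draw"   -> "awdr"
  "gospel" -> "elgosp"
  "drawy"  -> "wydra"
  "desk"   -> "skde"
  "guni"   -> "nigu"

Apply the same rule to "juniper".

erjunip

The transformation: move the last 2 characters to the front (rotate right by 2).
Applying that to "juniper" gives "erjunip".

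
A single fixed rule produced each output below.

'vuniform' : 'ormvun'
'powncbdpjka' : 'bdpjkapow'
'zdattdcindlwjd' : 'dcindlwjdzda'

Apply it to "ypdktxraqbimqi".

xraqbimqiypd

What's happening: move the first 3 characters to the end (rotate left by 3), then delete the first 2 characters.
For "ypdktxraqbimqi" the result is "xraqbimqiypd".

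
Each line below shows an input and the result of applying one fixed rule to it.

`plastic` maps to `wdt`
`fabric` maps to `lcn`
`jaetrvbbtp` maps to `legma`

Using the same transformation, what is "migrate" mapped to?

Rule — keep every other character starting from the second (positions 2nd, 4th, 6th, ...), then shift every letter 11 places forward in the alphabet (wrapping around).
"migrate" → "irt" → "tce".

tce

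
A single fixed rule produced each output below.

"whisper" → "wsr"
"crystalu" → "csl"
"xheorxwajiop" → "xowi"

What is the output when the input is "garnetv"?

What's happening: keep one character in every 3, starting at position 1 (positions 1st, 4th, 7th, ...).
So "garnetv" becomes "gnv".

gnv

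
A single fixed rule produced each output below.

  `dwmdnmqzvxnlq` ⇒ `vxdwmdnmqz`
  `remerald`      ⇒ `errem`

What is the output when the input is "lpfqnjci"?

qnlpf

The transformation: delete the last 3 characters, then move the last 2 characters to the front (rotate right by 2).
Starting from "lpfqnjci": after the first operation, "lpfqn"; after the second, "qnlpf".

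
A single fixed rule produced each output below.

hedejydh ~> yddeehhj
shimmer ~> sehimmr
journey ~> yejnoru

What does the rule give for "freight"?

tefghir

The transformation: sort the characters into alphabetical order, then move the last character to the front.
"freight" → "efghirt" → "tefghir".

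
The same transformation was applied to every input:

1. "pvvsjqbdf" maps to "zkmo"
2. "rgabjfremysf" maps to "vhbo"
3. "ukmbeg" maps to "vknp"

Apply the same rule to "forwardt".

jamc

Each output is the input with this applied: shift every letter 9 places forward in the alphabet (wrapping around), then keep only the last 4 characters.
"forwardt" → "oxafjamc" → "jamc".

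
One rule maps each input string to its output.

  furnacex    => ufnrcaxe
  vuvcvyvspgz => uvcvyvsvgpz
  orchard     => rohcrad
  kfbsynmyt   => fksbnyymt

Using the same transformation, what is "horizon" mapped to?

ohirozn

The transformation: swap each adjacent pair of characters (1↔2, 3↔4, ...).
So "horizon" becomes "ohirozn".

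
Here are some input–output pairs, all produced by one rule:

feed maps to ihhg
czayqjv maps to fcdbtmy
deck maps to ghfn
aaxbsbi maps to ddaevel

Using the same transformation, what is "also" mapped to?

The pattern: shift every letter 3 places forward in the alphabet (wrapping around).
Applying that to "also" gives "dovr".

dovr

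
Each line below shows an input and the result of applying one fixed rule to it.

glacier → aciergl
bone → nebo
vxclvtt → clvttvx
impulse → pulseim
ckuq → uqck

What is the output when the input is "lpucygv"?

In each case the input is transformed by: move the first 2 characters to the end (rotate left by 2).
On "lpucygv" that produces "ucygvlp".

ucygvlp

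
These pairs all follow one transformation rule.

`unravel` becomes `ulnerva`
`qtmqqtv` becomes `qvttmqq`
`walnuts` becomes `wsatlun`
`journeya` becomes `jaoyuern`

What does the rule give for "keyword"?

The rule is to take characters alternately from the front and the back (1st, last, 2nd, 2nd-last, ...).
So "keyword" becomes "kderyow".

kderyow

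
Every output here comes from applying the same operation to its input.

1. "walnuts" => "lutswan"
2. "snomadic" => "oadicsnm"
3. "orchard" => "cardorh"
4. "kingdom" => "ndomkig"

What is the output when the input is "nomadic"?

mdicnoa

The transformation: move the first 3 characters to the end (rotate left by 3), then swap the first and last characters.
Working it through for "nomadic": intermediate "adicnom", final "mdicnoa".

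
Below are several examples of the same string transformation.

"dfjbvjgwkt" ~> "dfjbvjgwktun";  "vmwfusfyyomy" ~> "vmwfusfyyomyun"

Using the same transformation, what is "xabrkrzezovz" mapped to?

xabrkrzezovzun

Rule — append "un".
Applying that to "xabrkrzezovz" gives "xabrkrzezovzun".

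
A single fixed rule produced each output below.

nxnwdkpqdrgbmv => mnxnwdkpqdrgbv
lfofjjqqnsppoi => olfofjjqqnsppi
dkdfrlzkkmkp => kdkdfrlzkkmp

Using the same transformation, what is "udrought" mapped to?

hudrougt

Each output is the input with this applied: move the last character to the front, then swap the first and last characters.
For "udrought", step one produces "tudrough"; step two turns that into "hudrougt".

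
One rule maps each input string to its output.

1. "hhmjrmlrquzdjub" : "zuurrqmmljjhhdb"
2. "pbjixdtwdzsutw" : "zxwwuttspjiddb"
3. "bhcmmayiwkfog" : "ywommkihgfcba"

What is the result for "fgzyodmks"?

zysomkgfd

Each output is the input with this applied: sort the characters into reverse alphabetical order.
For "fgzyodmks" the result is "zysomkgfd".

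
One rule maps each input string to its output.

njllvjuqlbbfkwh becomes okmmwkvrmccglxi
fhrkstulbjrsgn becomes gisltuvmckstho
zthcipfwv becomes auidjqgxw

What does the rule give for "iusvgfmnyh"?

jvtwhgnozi

The pattern: shift every letter 1 place forward in the alphabet (wrapping around).
So "iusvgfmnyh" becomes "jvtwhgnozi".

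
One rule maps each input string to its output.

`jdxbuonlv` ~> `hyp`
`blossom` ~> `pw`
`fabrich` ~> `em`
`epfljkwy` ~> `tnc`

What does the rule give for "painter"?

In each case the input is transformed by: shift every letter 4 places forward in the alphabet (wrapping around), then keep one character in every 3, starting at position 2 (positions 2nd, 5th, 8th, ...).
Applying both steps to "painter": "temrxiv", then "ex".

ex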